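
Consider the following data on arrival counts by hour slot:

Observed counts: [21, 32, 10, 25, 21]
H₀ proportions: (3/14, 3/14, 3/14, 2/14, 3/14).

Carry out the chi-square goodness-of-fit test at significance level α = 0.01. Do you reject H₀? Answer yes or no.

reject H₀: yes

n = 109; E_i = n·p_i = [23.36, 23.36, 23.36, 15.57, 23.36]
χ² = (21−23.36)²/23.36 + (32−23.36)²/23.36 + (10−23.36)²/23.36 + (25−15.57)²/15.57 + (21−23.36)²/23.36 = 17.0214
df = 4
p-value (upper-tail) = 0.00191
At α=0.01: p < α → reject H₀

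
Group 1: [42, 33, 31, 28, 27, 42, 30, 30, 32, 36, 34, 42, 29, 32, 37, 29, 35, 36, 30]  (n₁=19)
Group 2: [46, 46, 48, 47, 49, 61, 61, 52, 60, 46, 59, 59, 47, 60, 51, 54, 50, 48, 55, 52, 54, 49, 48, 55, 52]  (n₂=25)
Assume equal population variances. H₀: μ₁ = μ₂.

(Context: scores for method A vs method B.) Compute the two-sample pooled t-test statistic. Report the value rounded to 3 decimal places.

x̄₁=33.421, s₁=4.741, n₁=19
x̄₂=52.360, s₂=5.163, n₂=25
s_p² = [18·4.741² + 24·5.163²]/42 = 24.8665
SE = √(s_p²·(1/19+1/25)) = 1.5177
t = (33.421−52.360)/1.5177 = -12.4787
df = 42

test statistic = -12.479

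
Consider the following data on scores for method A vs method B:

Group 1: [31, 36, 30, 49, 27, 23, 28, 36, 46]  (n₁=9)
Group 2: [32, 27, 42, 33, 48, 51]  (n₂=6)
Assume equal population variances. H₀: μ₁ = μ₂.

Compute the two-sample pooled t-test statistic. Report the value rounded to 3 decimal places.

test statistic = -1.010

x̄₁=34.000, s₁=8.718, n₁=9
x̄₂=38.833, s₂=9.621, n₂=6
s_p² = [8·8.718² + 5·9.621²]/13 = 82.3718
SE = √(s_p²·(1/9+1/6)) = 4.7834
t = (34.000−38.833)/4.7834 = -1.0104
df = 13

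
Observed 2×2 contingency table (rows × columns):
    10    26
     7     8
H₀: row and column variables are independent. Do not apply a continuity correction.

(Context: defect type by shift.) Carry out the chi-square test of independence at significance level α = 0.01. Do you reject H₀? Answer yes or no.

reject H₀: no

Row totals [36, 15], col totals [17, 34], n=51
χ² = (10−12.00)²/12.00 + (26−24.00)²/24.00 + (7−5.00)²/5.00 + (8−10.00)²/10.00 = 1.7000
df = 1
p-value (upper-tail) = 0.19229
At α=0.01: p ≥ α → fail to reject H₀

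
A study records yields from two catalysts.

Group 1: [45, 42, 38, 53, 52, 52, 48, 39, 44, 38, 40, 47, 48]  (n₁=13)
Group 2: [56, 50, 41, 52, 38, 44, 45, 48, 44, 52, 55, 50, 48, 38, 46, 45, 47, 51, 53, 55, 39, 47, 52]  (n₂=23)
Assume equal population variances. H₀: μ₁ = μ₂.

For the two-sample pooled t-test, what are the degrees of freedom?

df = n₁ + n₂ − 2 = 13 + 23 − 2 = 34

degrees of freedom = 34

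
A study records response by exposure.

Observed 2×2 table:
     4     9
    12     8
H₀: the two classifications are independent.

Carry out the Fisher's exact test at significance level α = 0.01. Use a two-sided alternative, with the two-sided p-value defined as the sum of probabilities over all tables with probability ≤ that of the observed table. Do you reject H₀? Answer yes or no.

reject H₀: no

Margins: r₁=13, r₂=20, c₁=16, c₂=17, n=33
p_obs = C(13,4)·C(20,12)/C(33,16); sum pmf over tables with pmf ≤ p_obs
p-value (two-sided) = 0.15706
At α=0.01: p ≥ α → fail to reject H₀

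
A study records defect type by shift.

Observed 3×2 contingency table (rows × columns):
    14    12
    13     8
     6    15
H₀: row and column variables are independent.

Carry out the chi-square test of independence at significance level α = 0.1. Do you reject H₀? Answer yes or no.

reject H₀: yes

Row totals [26, 21, 21], col totals [33, 35], n=68
χ² = (14−12.62)²/12.62 + (12−13.38)²/13.38 + (13−10.19)²/10.19 + (8−10.81)²/10.81 + (6−10.19)²/10.19 + (15−10.81)²/10.81 = 5.1471
df = 2
p-value (upper-tail) = 0.07626
At α=0.1: p < α → reject H₀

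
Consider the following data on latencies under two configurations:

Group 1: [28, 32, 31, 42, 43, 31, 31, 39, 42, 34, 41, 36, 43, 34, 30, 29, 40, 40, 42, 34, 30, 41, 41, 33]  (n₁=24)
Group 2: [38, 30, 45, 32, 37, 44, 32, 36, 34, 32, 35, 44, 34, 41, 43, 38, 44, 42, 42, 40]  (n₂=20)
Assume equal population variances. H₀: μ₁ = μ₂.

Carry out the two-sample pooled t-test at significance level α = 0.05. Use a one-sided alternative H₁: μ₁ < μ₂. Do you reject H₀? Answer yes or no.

x̄₁=36.125, s₁=5.186, n₁=24
x̄₂=38.150, s₂=4.837, n₂=20
s_p² = [23·5.186² + 19·4.837²]/42 = 25.3137
SE = √(s_p²·(1/24+1/20)) = 1.5233
t = (36.125−38.150)/1.5233 = -1.3294
df = 42
p-value (one-sided, H₁ less) = 0.09545
At α=0.05: p ≥ α → fail to reject H₀

reject H₀: no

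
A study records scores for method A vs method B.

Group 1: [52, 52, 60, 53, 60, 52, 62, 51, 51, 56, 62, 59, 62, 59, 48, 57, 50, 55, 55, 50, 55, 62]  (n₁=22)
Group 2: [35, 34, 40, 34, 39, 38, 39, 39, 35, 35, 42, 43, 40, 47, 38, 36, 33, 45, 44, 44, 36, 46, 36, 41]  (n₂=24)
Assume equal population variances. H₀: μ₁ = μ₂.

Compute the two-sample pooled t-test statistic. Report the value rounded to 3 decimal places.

x̄₁=55.591, s₁=4.563, n₁=22
x̄₂=39.125, s₂=4.132, n₂=24
s_p² = [21·4.563² + 23·4.132²]/44 = 18.8623
SE = √(s_p²·(1/22+1/24)) = 1.2819
t = (55.591−39.125)/1.2819 = 12.8448
df = 44

test statistic = 12.845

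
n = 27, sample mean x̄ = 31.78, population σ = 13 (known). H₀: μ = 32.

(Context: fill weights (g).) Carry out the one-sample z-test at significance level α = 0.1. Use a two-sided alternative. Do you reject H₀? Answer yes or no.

SE = σ/√n = 13/√27 = 2.5019
z = (x̄−μ₀)/SE = (31.78−32)/2.5019 = -0.0879
p-value (two-sided) = 0.92993
At α=0.1: p ≥ α → fail to reject H₀

reject H₀: no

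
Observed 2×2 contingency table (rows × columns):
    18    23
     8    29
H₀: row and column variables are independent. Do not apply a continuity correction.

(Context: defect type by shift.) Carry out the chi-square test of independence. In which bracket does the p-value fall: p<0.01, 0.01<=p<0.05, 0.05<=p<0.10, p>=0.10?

Row totals [41, 37], col totals [26, 52], n=78
χ² = (18−13.67)²/13.67 + (23−27.33)²/27.33 + (8−12.33)²/12.33 + (29−24.67)²/24.67 = 4.3448
df = 1
p-value (upper-tail) = 0.03712
→ bracket: 0.01<=p<0.05

p-value bracket: 0.01<=p<0.05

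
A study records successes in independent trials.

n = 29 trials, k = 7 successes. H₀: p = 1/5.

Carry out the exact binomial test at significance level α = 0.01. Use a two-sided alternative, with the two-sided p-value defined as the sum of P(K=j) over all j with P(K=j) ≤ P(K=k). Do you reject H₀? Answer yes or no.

Exact binomial: n=29, k=7, p₀=1/5=0.2000
P(X=j) = C(n,j)·p₀^j·(1−p₀)^(n−j); p = Σ P(X=j) over j with P(X=j) ≤ P(X=7)
p-value (two-sided) = 0.64109
At α=0.01: p ≥ α → fail to reject H₀

reject H₀: no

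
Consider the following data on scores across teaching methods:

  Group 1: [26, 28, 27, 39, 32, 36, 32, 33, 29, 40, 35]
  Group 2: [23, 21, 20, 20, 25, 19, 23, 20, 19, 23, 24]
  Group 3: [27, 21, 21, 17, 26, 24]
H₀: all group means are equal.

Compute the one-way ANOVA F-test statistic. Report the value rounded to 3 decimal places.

Group means [32.45, 21.55, 22.67], grand mean 26.071
SSB = Σnᵢ(x̄ᵢ−x̄)² = 743.069; SSW = ΣΣ(x−x̄ᵢ)² = 336.788
MSB = 743.069/2 = 371.5346; MSW = 336.788/25 = 13.4715
F = MSB/MSW = 27.5793
df = (2, 25)

test statistic = 27.579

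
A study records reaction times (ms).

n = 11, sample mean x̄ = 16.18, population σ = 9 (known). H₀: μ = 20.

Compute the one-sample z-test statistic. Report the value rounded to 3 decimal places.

SE = σ/√n = 9/√11 = 2.7136
z = (x̄−μ₀)/SE = (16.18−20)/2.7136 = -1.4077

test statistic = -1.408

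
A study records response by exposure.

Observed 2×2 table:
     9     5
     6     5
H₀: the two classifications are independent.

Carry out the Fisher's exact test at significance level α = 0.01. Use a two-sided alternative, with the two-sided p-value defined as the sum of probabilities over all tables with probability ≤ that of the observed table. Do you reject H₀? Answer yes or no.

Margins: r₁=14, r₂=11, c₁=15, c₂=10, n=25
p_obs = C(14,9)·C(11,6)/C(25,15); sum pmf over tables with pmf ≤ p_obs
p-value (two-sided) = 0.69683
At α=0.01: p ≥ α → fail to reject H₀

reject H₀: no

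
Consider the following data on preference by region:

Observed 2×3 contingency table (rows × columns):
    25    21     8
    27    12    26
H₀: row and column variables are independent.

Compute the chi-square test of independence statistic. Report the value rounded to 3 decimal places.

test statistic = 11.139

Row totals [54, 65], col totals [52, 33, 34], n=119
χ² = (25−23.60)²/23.60 + (21−14.97)²/14.97 + (8−15.43)²/15.43 + (27−28.40)²/28.40 + (12−18.03)²/18.03 + (26−18.57)²/18.57 = 11.1393
df = 2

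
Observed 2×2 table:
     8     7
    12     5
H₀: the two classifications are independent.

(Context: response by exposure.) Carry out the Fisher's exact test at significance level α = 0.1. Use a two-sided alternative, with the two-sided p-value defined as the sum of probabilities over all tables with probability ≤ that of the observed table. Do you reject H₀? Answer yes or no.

reject H₀: no

Margins: r₁=15, r₂=17, c₁=20, c₂=12, n=32
p_obs = C(15,8)·C(17,12)/C(32,20); sum pmf over tables with pmf ≤ p_obs
p-value (two-sided) = 0.46701
At α=0.1: p ≥ α → fail to reject H₀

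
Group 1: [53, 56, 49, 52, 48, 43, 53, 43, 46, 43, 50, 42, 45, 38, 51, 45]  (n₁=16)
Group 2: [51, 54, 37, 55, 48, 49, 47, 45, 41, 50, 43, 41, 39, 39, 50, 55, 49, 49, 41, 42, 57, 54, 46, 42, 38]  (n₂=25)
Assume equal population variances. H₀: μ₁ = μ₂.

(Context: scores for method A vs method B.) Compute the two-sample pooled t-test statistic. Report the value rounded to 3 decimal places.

x̄₁=47.312, s₁=4.963, n₁=16
x̄₂=46.480, s₂=5.966, n₂=25
s_p² = [15·4.963² + 24·5.966²]/39 = 31.3763
SE = √(s_p²·(1/16+1/25)) = 1.7933
t = (47.312−46.480)/1.7933 = 0.4642
df = 39

test statistic = 0.464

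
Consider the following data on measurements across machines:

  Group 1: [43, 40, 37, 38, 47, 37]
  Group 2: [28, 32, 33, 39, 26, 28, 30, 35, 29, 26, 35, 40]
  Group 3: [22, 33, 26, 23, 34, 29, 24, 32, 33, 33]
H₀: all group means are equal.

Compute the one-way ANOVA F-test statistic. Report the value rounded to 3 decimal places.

test statistic = 11.930

Group means [40.33, 31.75, 28.90], grand mean 32.571
SSB = Σnᵢ(x̄ᵢ−x̄)² = 504.374; SSW = ΣΣ(x−x̄ᵢ)² = 528.483
MSB = 504.374/2 = 252.1869; MSW = 528.483/25 = 21.1393
F = MSB/MSW = 11.9297
df = (2, 25)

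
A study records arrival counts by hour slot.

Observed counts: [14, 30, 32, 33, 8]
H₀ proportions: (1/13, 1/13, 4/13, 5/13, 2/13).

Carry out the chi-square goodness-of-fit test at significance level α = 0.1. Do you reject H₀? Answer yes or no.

reject H₀: yes

n = 117; E_i = n·p_i = [9.00, 9.00, 36.00, 45.00, 18.00]
χ² = (14−9.00)²/9.00 + (30−9.00)²/9.00 + (32−36.00)²/36.00 + (33−45.00)²/45.00 + (8−18.00)²/18.00 = 60.9778
df = 4
p-value (upper-tail) = 0.00000
At α=0.1: p < α → reject H₀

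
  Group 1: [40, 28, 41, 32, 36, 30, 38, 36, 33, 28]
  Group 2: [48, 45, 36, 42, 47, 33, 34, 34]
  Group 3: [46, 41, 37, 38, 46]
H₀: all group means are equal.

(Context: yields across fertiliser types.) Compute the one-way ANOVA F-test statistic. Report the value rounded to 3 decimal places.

test statistic = 4.267

Group means [34.20, 39.88, 41.60], grand mean 37.783
SSB = Σnᵢ(x̄ᵢ−x̄)² = 236.238; SSW = ΣΣ(x−x̄ᵢ)² = 553.675
MSB = 236.238/2 = 118.1190; MSW = 553.675/20 = 27.6837
F = MSB/MSW = 4.2667
df = (2, 20)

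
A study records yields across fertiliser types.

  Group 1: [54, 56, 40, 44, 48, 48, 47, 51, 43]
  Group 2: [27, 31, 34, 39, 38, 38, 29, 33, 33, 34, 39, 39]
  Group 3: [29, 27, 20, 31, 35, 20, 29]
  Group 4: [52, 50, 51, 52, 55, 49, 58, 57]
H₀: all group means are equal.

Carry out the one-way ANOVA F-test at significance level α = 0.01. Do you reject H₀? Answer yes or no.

reject H₀: yes

Group means [47.89, 34.50, 27.29, 53.00], grand mean 40.556
SSB = Σnᵢ(x̄ᵢ−x̄)² = 3395.571; SSW = ΣΣ(x−x̄ᵢ)² = 665.317
MSB = 3395.571/3 = 1131.8571; MSW = 665.317/32 = 20.7912
F = MSB/MSW = 54.4393
df = (3, 32)
p-value (upper-tail) = 0.00000
At α=0.01: p < α → reject H₀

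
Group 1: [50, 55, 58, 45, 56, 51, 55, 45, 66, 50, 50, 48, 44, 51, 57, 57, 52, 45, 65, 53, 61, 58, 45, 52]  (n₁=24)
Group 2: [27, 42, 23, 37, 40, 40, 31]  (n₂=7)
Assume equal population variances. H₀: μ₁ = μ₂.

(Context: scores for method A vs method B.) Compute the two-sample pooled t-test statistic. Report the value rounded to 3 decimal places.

x̄₁=52.875, s₁=6.167, n₁=24
x̄₂=34.286, s₂=7.342, n₂=7
s_p² = [23·6.167² + 6·7.342²]/29 = 41.3122
SE = √(s_p²·(1/24+1/7)) = 2.7610
t = (52.875−34.286)/2.7610 = 6.7328
df = 29

test statistic = 6.733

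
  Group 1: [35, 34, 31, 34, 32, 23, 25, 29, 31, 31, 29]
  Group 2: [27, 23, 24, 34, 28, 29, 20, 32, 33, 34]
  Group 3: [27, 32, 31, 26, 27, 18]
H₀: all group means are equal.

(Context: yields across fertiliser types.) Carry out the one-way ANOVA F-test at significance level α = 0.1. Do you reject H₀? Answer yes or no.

Group means [30.36, 28.40, 26.83], grand mean 28.852
SSB = Σnᵢ(x̄ᵢ−x̄)² = 51.629; SSW = ΣΣ(x−x̄ᵢ)² = 479.779
MSB = 51.629/2 = 25.8143; MSW = 479.779/24 = 19.9908
F = MSB/MSW = 1.2913
df = (2, 24)
p-value (upper-tail) = 0.29333
At α=0.1: p ≥ α → fail to reject H₀

reject H₀: no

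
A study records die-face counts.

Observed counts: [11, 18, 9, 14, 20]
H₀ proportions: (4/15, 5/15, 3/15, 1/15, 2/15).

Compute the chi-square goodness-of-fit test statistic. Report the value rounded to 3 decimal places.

test statistic = 35.927

n = 72; E_i = n·p_i = [19.20, 24.00, 14.40, 4.80, 9.60]
χ² = (11−19.20)²/19.20 + (18−24.00)²/24.00 + (9−14.40)²/14.40 + (14−4.80)²/4.80 + (20−9.60)²/9.60 = 35.9271
df = 4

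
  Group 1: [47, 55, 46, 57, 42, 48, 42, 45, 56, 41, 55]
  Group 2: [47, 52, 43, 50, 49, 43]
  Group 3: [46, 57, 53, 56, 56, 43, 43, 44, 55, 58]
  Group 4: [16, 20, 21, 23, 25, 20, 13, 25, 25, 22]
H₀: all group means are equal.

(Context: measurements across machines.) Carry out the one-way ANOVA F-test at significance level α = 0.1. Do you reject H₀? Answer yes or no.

reject H₀: yes

Group means [48.55, 47.33, 51.10, 21.00], grand mean 41.595
SSB = Σnᵢ(x̄ᵢ−x̄)² = 5873.958; SSW = ΣΣ(x−x̄ᵢ)² = 944.961
MSB = 5873.958/3 = 1957.9861; MSW = 944.961/33 = 28.6352
F = MSB/MSW = 68.3770
df = (3, 33)
p-value (upper-tail) = 0.00000
At α=0.1: p < α → reject H₀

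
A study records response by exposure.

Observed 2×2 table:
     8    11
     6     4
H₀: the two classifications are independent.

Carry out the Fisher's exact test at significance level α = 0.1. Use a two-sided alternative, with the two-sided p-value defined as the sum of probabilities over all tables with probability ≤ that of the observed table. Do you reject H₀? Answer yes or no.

Margins: r₁=19, r₂=10, c₁=14, c₂=15, n=29
p_obs = C(19,8)·C(10,6)/C(29,14); sum pmf over tables with pmf ≤ p_obs
p-value (two-sided) = 0.44973
At α=0.1: p ≥ α → fail to reject H₀

reject H₀: no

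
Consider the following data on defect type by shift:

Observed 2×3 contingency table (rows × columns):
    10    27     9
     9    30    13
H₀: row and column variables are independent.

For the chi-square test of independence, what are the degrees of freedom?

degrees of freedom = 2

df = (r−1)(c−1) = (2−1)·(3−1) = 2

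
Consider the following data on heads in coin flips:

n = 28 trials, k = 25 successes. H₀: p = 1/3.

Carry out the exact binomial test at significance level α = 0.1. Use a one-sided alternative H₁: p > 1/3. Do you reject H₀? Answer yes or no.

Exact binomial: n=28, k=25, p₀=1/3=0.3333
P(X≥25) from Σ C(n,i)·p₀^i·(1−p₀)^(n−i)
p-value (one-sided, H₁ greater) = 0.00000
At α=0.1: p < α → reject H₀

reject H₀: yes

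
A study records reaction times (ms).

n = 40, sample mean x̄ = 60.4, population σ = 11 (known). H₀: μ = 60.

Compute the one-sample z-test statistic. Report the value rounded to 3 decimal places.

SE = σ/√n = 11/√40 = 1.7393
z = (x̄−μ₀)/SE = (60.4−60)/1.7393 = 0.2300

test statistic = 0.230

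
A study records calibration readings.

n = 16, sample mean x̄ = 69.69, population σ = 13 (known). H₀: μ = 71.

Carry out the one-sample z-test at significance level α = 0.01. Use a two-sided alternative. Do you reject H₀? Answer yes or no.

SE = σ/√n = 13/√16 = 3.2500
z = (x̄−μ₀)/SE = (69.69−71)/3.2500 = -0.4031
p-value (two-sided) = 0.68689
At α=0.01: p ≥ α → fail to reject H₀

reject H₀: no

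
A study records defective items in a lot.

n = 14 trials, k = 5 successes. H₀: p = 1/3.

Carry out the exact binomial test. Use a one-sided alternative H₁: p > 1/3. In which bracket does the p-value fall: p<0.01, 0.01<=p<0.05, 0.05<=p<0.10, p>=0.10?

Exact binomial: n=14, k=5, p₀=1/3=0.3333
P(X≥5) from Σ C(n,i)·p₀^i·(1−p₀)^(n−i)
p-value (one-sided, H₁ greater) = 0.52450
→ bracket: p>=0.10

p-value bracket: p>=0.10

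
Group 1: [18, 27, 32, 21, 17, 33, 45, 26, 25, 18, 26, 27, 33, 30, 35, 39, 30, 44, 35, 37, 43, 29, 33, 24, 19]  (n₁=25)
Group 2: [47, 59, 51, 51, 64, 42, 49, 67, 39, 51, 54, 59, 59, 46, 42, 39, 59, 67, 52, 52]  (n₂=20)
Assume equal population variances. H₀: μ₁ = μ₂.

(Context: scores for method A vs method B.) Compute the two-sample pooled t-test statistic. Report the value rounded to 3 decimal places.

x̄₁=29.840, s₁=8.092, n₁=25
x̄₂=52.450, s₂=8.587, n₂=20
s_p² = [24·8.092² + 19·8.587²]/43 = 69.1235
SE = √(s_p²·(1/25+1/20)) = 2.4942
t = (29.840−52.450)/2.4942 = -9.0650
df = 43

test statistic = -9.065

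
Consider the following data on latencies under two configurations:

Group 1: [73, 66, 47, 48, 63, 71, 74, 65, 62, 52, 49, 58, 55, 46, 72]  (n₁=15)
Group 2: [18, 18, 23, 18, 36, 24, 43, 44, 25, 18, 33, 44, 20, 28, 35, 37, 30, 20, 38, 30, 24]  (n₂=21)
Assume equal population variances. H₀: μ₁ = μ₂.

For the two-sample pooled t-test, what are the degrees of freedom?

df = n₁ + n₂ − 2 = 15 + 21 − 2 = 34

degrees of freedom = 34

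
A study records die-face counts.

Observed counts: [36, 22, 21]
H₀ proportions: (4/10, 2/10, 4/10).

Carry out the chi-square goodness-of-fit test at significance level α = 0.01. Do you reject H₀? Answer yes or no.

n = 79; E_i = n·p_i = [31.60, 15.80, 31.60]
χ² = (36−31.60)²/31.60 + (22−15.80)²/15.80 + (21−31.60)²/31.60 = 6.6013
df = 2
p-value (upper-tail) = 0.03686
At α=0.01: p ≥ α → fail to reject H₀

reject H₀: no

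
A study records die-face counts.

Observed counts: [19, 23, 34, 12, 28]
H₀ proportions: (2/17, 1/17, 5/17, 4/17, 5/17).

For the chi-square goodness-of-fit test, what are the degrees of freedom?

df = k − 1 = 5 − 1 = 4

degrees of freedom = 4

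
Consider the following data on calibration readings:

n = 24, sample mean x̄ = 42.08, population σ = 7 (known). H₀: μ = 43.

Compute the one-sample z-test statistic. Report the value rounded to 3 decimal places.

SE = σ/√n = 7/√24 = 1.4289
z = (x̄−μ₀)/SE = (42.08−43)/1.4289 = -0.6439

test statistic = -0.644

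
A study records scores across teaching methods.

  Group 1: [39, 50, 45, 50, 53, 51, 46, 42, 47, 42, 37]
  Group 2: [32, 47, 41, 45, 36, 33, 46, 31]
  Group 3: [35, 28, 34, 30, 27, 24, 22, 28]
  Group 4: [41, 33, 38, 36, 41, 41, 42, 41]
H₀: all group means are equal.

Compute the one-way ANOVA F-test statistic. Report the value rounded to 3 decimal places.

test statistic = 17.825

Group means [45.64, 38.88, 28.50, 39.12], grand mean 38.686
SSB = Σnᵢ(x̄ᵢ−x̄)² = 1363.247; SSW = ΣΣ(x−x̄ᵢ)² = 790.295
MSB = 1363.247/3 = 454.4158; MSW = 790.295/31 = 25.4934
F = MSB/MSW = 17.8248
df = (3, 31)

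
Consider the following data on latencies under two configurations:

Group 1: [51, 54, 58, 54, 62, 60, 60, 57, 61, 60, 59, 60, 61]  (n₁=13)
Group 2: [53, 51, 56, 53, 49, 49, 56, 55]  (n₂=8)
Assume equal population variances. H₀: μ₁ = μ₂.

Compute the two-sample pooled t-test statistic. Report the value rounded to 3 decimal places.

x̄₁=58.231, s₁=3.320, n₁=13
x̄₂=52.750, s₂=2.866, n₂=8
s_p² = [12·3.320² + 7·2.866²]/19 = 9.9899
SE = √(s_p²·(1/13+1/8)) = 1.4203
t = (58.231−52.750)/1.4203 = 3.8589
df = 19

test statistic = 3.859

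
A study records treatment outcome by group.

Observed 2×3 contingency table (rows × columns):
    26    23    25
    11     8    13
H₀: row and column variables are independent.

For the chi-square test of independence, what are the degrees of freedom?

degrees of freedom = 2

df = (r−1)(c−1) = (2−1)·(3−1) = 2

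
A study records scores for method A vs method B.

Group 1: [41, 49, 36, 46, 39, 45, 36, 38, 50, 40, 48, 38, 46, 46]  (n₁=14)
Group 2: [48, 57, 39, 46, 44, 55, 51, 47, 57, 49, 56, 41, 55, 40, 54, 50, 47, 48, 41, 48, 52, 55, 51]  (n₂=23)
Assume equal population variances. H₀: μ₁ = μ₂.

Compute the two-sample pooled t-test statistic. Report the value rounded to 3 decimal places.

x̄₁=42.714, s₁=4.937, n₁=14
x̄₂=49.174, s₂=5.565, n₂=23
s_p² = [13·4.937² + 22·5.565²]/35 = 28.5189
SE = √(s_p²·(1/14+1/23)) = 1.8103
t = (42.714−49.174)/1.8103 = -3.5684
df = 35

test statistic = -3.568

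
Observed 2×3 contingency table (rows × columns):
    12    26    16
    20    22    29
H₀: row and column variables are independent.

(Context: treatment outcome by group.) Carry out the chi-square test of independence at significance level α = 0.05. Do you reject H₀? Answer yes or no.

Row totals [54, 71], col totals [32, 48, 45], n=125
χ² = (12−13.82)²/13.82 + (26−20.74)²/20.74 + (16−19.44)²/19.44 + (20−18.18)²/18.18 + (22−27.26)²/27.26 + (29−25.56)²/25.56 = 3.8481
df = 2
p-value (upper-tail) = 0.14602
At α=0.05: p ≥ α → fail to reject H₀

reject H₀: no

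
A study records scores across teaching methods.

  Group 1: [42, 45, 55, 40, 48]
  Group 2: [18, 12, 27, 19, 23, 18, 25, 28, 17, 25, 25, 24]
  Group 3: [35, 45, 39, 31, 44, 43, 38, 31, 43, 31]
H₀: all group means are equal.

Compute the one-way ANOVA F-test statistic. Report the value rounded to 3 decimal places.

test statistic = 45.314

Group means [46.00, 21.75, 38.00], grand mean 32.259
SSB = Σnᵢ(x̄ᵢ−x̄)² = 2598.935; SSW = ΣΣ(x−x̄ᵢ)² = 688.250
MSB = 2598.935/2 = 1299.4676; MSW = 688.250/24 = 28.6771
F = MSB/MSW = 45.3138
df = (2, 24)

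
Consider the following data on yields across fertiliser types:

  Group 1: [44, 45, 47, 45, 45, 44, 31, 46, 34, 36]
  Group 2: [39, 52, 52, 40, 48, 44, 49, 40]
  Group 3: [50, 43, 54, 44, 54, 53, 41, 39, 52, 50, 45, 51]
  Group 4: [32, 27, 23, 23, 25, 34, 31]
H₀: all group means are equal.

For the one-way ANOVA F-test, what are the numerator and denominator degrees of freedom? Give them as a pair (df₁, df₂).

degrees of freedom = [3, 33]

k = 4 groups, N = 37 total
df = (k−1, N−k) = (4−1, 37−4) = (3, 33)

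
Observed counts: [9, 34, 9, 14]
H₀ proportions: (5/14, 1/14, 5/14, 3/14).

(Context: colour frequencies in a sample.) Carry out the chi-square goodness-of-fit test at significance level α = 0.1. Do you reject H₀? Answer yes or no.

reject H₀: yes

n = 66; E_i = n·p_i = [23.57, 4.71, 23.57, 14.14]
χ² = (9−23.57)²/23.57 + (34−4.71)²/4.71 + (9−23.57)²/23.57 + (14−14.14)²/14.14 = 199.9434
df = 3
p-value (upper-tail) = 0.00000
At α=0.1: p < α → reject H₀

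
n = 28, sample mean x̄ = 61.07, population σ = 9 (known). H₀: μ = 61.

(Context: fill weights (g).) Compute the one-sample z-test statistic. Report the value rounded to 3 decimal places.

SE = σ/√n = 9/√28 = 1.7008
z = (x̄−μ₀)/SE = (61.07−61)/1.7008 = 0.0412

test statistic = 0.041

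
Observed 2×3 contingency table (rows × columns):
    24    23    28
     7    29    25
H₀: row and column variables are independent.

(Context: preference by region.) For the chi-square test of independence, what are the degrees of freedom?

df = (r−1)(c−1) = (2−1)·(3−1) = 2

degrees of freedom = 2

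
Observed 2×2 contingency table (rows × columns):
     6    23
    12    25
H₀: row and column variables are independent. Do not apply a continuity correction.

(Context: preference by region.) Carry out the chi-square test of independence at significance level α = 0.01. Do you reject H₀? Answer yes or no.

Row totals [29, 37], col totals [18, 48], n=66
χ² = (6−7.91)²/7.91 + (23−21.09)²/21.09 + (12−10.09)²/10.09 + (25−26.91)²/26.91 = 1.1302
df = 1
p-value (upper-tail) = 0.28772
At α=0.01: p ≥ α → fail to reject H₀

reject H₀: no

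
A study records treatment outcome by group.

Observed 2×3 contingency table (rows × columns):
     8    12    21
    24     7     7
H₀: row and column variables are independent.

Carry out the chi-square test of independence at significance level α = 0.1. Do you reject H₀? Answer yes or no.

reject H₀: yes

Row totals [41, 38], col totals [32, 19, 28], n=79
χ² = (8−16.61)²/16.61 + (12−9.86)²/9.86 + (21−14.53)²/14.53 + (24−15.39)²/15.39 + (7−9.14)²/9.14 + (7−13.47)²/13.47 = 16.2253
df = 2
p-value (upper-tail) = 0.00030
At α=0.1: p < α → reject H₀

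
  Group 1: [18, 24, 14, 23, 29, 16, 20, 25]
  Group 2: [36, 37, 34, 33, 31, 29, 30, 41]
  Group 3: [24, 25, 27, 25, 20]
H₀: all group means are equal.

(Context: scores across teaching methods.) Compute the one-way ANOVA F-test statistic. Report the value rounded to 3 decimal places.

test statistic = 19.667

Group means [21.12, 33.88, 24.20], grand mean 26.714
SSB = Σnᵢ(x̄ᵢ−x̄)² = 691.736; SSW = ΣΣ(x−x̄ᵢ)² = 316.550
MSB = 691.736/2 = 345.8679; MSW = 316.550/18 = 17.5861
F = MSB/MSW = 19.6671
df = (2, 18)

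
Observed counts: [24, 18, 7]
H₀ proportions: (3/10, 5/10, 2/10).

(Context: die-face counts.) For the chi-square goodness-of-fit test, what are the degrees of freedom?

degrees of freedom = 2

df = k − 1 = 3 − 1 = 2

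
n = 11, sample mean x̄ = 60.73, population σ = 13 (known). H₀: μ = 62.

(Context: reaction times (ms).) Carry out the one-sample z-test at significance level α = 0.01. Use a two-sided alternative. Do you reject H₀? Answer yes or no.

SE = σ/√n = 13/√11 = 3.9196
z = (x̄−μ₀)/SE = (60.73−62)/3.9196 = -0.3240
p-value (two-sided) = 0.74593
At α=0.01: p ≥ α → fail to reject H₀

reject H₀: no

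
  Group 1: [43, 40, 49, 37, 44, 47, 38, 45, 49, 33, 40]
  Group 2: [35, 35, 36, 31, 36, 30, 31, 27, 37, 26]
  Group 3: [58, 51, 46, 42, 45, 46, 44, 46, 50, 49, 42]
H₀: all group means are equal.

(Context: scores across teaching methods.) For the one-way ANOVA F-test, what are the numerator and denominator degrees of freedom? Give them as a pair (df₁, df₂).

k = 3 groups, N = 32 total
df = (k−1, N−k) = (3−1, 32−3) = (2, 29)

degrees of freedom = [2, 29]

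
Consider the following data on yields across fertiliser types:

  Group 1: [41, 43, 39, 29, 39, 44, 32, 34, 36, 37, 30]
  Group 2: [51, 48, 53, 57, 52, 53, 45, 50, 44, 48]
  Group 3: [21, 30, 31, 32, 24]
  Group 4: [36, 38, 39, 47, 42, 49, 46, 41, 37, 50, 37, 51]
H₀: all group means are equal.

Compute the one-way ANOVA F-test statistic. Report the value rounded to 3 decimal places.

test statistic = 26.792

Group means [36.73, 50.10, 27.60, 42.75], grand mean 40.947
SSB = Σnᵢ(x̄ᵢ−x̄)² = 1963.363; SSW = ΣΣ(x−x̄ᵢ)² = 830.532
MSB = 1963.363/3 = 654.4543; MSW = 830.532/34 = 24.4274
F = MSB/MSW = 26.7918
df = (3, 34)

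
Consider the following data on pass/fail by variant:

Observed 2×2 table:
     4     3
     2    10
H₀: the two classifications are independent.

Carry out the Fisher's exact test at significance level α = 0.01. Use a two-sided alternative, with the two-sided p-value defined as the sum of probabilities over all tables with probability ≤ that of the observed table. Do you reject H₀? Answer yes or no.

reject H₀: no

Margins: r₁=7, r₂=12, c₁=6, c₂=13, n=19
p_obs = C(7,4)·C(12,2)/C(19,6); sum pmf over tables with pmf ≤ p_obs
p-value (two-sided) = 0.12874
At α=0.01: p ≥ α → fail to reject H₀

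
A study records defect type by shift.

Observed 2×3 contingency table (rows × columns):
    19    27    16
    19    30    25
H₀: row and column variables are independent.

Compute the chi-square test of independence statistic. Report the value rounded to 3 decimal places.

Row totals [62, 74], col totals [38, 57, 41], n=136
χ² = (19−17.32)²/17.32 + (27−25.99)²/25.99 + (16−18.69)²/18.69 + (19−20.68)²/20.68 + (30−31.01)²/31.01 + (25−22.31)²/22.31 = 1.0831
df = 2

test statistic = 1.083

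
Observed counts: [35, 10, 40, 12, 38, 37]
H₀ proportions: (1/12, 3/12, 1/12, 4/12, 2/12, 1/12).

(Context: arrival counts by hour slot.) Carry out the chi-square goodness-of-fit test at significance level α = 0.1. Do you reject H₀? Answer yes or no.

n = 172; E_i = n·p_i = [14.33, 43.00, 14.33, 57.33, 28.67, 14.33]
χ² = (35−14.33)²/14.33 + (10−43.00)²/43.00 + (40−14.33)²/14.33 + (12−57.33)²/57.33 + (38−28.67)²/28.67 + (37−14.33)²/14.33 = 175.8140
df = 5
p-value (upper-tail) = 0.00000
At α=0.1: p < α → reject H₀

reject H₀: yes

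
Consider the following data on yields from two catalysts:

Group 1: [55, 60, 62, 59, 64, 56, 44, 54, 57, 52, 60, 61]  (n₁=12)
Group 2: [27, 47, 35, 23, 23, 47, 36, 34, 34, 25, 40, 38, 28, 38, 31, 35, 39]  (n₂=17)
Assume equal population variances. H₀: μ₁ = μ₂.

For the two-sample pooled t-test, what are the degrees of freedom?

df = n₁ + n₂ − 2 = 12 + 17 − 2 = 27

degrees of freedom = 27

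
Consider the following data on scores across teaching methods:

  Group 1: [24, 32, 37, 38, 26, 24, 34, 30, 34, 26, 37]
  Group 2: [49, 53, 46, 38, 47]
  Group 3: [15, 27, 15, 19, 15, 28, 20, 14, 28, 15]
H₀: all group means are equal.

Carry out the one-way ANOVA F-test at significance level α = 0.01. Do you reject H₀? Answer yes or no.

Group means [31.09, 46.60, 19.60], grand mean 29.654
SSB = Σnᵢ(x̄ᵢ−x̄)² = 2469.376; SSW = ΣΣ(x−x̄ᵢ)² = 722.509
MSB = 2469.376/2 = 1234.6878; MSW = 722.509/23 = 31.4134
F = MSB/MSW = 39.3044
df = (2, 23)
p-value (upper-tail) = 0.00000
At α=0.01: p < α → reject H₀

reject H₀: yes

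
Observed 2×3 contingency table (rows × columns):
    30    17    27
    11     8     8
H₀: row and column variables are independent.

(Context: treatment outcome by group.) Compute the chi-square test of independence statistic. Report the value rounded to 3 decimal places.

test statistic = 0.623

Row totals [74, 27], col totals [41, 25, 35], n=101
χ² = (30−30.04)²/30.04 + (17−18.32)²/18.32 + (27−25.64)²/25.64 + (11−10.96)²/10.96 + (8−6.68)²/6.68 + (8−9.36)²/9.36 = 0.6227
df = 2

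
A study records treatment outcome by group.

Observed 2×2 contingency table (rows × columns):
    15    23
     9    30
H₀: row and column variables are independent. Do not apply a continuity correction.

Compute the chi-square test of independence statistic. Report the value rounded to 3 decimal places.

test statistic = 2.412

Row totals [38, 39], col totals [24, 53], n=77
χ² = (15−11.84)²/11.84 + (23−26.16)²/26.16 + (9−12.16)²/12.16 + (30−26.84)²/26.84 = 2.4119
df = 1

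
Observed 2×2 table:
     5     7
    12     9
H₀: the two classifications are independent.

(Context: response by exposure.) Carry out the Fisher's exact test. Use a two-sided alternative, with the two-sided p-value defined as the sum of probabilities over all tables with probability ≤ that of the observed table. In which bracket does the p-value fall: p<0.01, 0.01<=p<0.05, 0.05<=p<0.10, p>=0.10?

Margins: r₁=12, r₂=21, c₁=17, c₂=16, n=33
p_obs = C(12,5)·C(21,12)/C(33,17); sum pmf over tables with pmf ≤ p_obs
p-value (two-sided) = 0.48127
→ bracket: p>=0.10

p-value bracket: p>=0.10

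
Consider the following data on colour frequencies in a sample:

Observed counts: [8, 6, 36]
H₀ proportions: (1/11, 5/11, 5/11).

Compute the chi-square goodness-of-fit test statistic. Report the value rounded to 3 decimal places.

test statistic = 22.688

n = 50; E_i = n·p_i = [4.55, 22.73, 22.73]
χ² = (8−4.55)²/4.55 + (6−22.73)²/22.73 + (36−22.73)²/22.73 = 22.6880
df = 2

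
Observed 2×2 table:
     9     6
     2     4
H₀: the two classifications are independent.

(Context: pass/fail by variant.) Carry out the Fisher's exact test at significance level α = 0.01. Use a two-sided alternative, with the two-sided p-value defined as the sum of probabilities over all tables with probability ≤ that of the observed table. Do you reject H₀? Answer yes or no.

Margins: r₁=15, r₂=6, c₁=11, c₂=10, n=21
p_obs = C(15,9)·C(6,2)/C(21,11); sum pmf over tables with pmf ≤ p_obs
p-value (two-sided) = 0.36146
At α=0.01: p ≥ α → fail to reject H₀

reject H₀: no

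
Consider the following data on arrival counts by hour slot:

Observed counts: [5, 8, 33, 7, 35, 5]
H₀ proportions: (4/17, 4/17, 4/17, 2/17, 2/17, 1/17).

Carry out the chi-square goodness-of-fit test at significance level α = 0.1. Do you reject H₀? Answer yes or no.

n = 93; E_i = n·p_i = [21.88, 21.88, 21.88, 10.94, 10.94, 5.47]
χ² = (5−21.88)²/21.88 + (8−21.88)²/21.88 + (33−21.88)²/21.88 + (7−10.94)²/10.94 + (35−10.94)²/10.94 + (5−5.47)²/5.47 = 81.8441
df = 5
p-value (upper-tail) = 0.00000
At α=0.1: p < α → reject H₀

reject H₀: yes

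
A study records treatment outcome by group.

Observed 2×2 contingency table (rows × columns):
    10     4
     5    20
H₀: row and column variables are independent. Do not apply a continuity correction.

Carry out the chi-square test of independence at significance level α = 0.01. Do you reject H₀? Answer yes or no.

reject H₀: yes

Row totals [14, 25], col totals [15, 24], n=39
χ² = (10−5.38)²/5.38 + (4−8.62)²/8.62 + (5−9.62)²/9.62 + (20−15.38)²/15.38 = 10.0286
df = 1
p-value (upper-tail) = 0.00154
At α=0.01: p < α → reject H₀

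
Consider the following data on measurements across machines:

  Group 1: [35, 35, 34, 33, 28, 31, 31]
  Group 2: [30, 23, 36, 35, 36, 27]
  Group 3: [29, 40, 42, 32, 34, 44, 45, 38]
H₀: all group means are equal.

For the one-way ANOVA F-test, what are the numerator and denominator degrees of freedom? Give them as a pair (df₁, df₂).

degrees of freedom = [2, 18]

k = 3 groups, N = 21 total
df = (k−1, N−k) = (3−1, 21−3) = (2, 18)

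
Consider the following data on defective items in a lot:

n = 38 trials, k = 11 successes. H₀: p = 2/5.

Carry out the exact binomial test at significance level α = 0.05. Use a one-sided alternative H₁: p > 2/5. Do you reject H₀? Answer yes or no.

reject H₀: no

Exact binomial: n=38, k=11, p₀=2/5=0.4000
P(X≥11) from Σ C(n,i)·p₀^i·(1−p₀)^(n−i)
p-value (one-sided, H₁ greater) = 0.94278
At α=0.05: p ≥ α → fail to reject H₀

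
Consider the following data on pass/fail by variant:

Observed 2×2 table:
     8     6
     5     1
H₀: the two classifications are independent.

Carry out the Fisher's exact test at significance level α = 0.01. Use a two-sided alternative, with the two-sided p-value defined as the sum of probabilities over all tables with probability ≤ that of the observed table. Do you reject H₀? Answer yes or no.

Margins: r₁=14, r₂=6, c₁=13, c₂=7, n=20
p_obs = C(14,8)·C(6,5)/C(20,13); sum pmf over tables with pmf ≤ p_obs
p-value (two-sided) = 0.35436
At α=0.01: p ≥ α → fail to reject H₀

reject H₀: no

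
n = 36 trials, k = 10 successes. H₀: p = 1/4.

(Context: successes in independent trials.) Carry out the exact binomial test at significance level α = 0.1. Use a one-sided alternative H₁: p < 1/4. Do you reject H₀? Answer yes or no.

reject H₀: no

Exact binomial: n=36, k=10, p₀=1/4=0.2500
P(X≤10) from Σ C(n,i)·p₀^i·(1−p₀)^(n−i)
p-value (one-sided, H₁ less) = 0.72514
At α=0.1: p ≥ α → fail to reject H₀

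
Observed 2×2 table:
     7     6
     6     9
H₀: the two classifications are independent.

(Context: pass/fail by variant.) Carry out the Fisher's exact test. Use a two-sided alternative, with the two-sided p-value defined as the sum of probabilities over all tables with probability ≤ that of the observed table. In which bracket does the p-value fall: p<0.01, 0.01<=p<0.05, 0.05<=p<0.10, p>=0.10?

Margins: r₁=13, r₂=15, c₁=13, c₂=15, n=28
p_obs = C(13,7)·C(15,6)/C(28,13); sum pmf over tables with pmf ≤ p_obs
p-value (two-sided) = 0.70508
→ bracket: p>=0.10

p-value bracket: p>=0.10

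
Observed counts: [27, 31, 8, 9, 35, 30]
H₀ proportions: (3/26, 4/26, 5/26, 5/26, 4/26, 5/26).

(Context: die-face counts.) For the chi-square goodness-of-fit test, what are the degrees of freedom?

df = k − 1 = 6 − 1 = 5

degrees of freedom = 5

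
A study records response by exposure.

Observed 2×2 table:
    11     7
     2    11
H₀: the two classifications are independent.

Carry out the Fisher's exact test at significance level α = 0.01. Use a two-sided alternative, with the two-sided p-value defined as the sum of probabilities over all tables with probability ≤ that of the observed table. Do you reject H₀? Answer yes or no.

reject H₀: no

Margins: r₁=18, r₂=13, c₁=13, c₂=18, n=31
p_obs = C(18,11)·C(13,2)/C(31,13); sum pmf over tables with pmf ≤ p_obs
p-value (two-sided) = 0.02505
At α=0.01: p ≥ α → fail to reject H₀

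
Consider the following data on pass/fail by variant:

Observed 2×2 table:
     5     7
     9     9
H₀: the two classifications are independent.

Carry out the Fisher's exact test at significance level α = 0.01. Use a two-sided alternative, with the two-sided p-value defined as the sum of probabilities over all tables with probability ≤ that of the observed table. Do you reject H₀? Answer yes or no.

reject H₀: no

Margins: r₁=12, r₂=18, c₁=14, c₂=16, n=30
p_obs = C(12,5)·C(18,9)/C(30,14); sum pmf over tables with pmf ≤ p_obs
p-value (two-sided) = 0.72197
At α=0.01: p ≥ α → fail to reject H₀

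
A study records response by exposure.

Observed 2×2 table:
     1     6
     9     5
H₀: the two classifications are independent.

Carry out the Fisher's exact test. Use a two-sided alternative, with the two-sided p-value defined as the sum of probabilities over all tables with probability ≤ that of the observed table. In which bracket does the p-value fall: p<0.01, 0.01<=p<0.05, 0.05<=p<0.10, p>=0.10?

Margins: r₁=7, r₂=14, c₁=10, c₂=11, n=21
p_obs = C(7,1)·C(14,9)/C(21,10); sum pmf over tables with pmf ≤ p_obs
p-value (two-sided) = 0.06347
→ bracket: 0.05<=p<0.10

p-value bracket: 0.05<=p<0.10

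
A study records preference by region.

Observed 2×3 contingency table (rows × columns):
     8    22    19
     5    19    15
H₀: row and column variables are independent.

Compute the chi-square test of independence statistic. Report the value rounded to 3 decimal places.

Row totals [49, 39], col totals [13, 41, 34], n=88
χ² = (8−7.24)²/7.24 + (22−22.83)²/22.83 + (19−18.93)²/18.93 + (5−5.76)²/5.76 + (19−18.17)²/18.17 + (15−15.07)²/15.07 = 0.2493
df = 2

test statistic = 0.249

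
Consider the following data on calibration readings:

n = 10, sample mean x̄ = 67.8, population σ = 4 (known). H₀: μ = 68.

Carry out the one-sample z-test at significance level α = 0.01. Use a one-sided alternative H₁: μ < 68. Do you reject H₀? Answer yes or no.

SE = σ/√n = 4/√10 = 1.2649
z = (x̄−μ₀)/SE = (67.8−68)/1.2649 = -0.1581
p-value (one-sided, H₁ less) = 0.43718
At α=0.01: p ≥ α → fail to reject H₀

reject H₀: no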